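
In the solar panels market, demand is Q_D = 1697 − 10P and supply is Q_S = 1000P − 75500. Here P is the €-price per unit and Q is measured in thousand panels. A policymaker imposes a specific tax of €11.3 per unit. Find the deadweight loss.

In inverse form: demand P = 169.7 − 0.1Q, supply P = 75.5 + 0.001Q.
Competitive equilibrium: 169.7 − 0.1Q = 75.5 + 0.001Q → Q* = 932.6733, P* = 76.4327.
With the tax, the buyer price exceeds the seller price by 11.3: (169.7 − 0.1Q) − (75.5 + 0.001Q) = 11.3 → Q' = 820.7921.
ΔQ = 932.6733 − 820.7921 = 111.8812; the wedge equals the tax, 11.3.
Deadweight loss = ½ × 111.8812 × 11.3 = €632.13 thousand.

€632.13 thousand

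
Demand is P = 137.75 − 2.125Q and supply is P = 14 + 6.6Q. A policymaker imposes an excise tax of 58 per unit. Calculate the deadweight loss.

192.78

Competitive equilibrium: 137.75 − 2.125Q = 14 + 6.6Q → Q* = 14.1834, P* = 107.6103.
With the tax, the buyer price exceeds the seller price by 58: (137.75 − 2.125Q) − (14 + 6.6Q) = 58 → Q' = 7.5358.
ΔQ = 14.1834 − 7.5358 = 6.6476; the wedge equals the tax, 58.
Welfare loss = ½ × 6.6476 × 58 = 192.78.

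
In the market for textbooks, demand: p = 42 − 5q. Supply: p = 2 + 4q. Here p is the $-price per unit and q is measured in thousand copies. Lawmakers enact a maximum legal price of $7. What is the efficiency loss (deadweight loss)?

$45.92 thousand

Competitive equilibrium: 42 − 5q = 2 + 4q → q* = 4.4444, p* = 19.7778.
At the ceiling p = 7, quantity supplied = (7 − 2)/4 = 1.25.
Willingness to pay at q' = 1.25: 42 − 5·1.25 = 35.75.
Δq = 4.4444 − 1.25 = 3.1944; wedge = 35.75 − 7 = 28.75.
DWL = ½ × 3.1944 × 28.75 = $45.92 thousand.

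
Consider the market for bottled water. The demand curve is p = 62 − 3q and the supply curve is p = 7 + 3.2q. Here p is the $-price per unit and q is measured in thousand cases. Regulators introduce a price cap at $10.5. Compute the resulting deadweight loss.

Competitive equilibrium: 62 − 3q = 7 + 3.2q → q* = 8.871, p* = 35.3871.
At the ceiling p = 10.5, quantity supplied = (10.5 − 7)/3.2 = 1.0938.
Willingness to pay at q' = 1.0938: 62 − 3·1.0938 = 58.7186.
Δq = 8.871 − 1.0938 = 7.7772; wedge = 58.7186 − 10.5 = 48.2186.
The triangle = ½ × 7.7772 × 48.2186 = $187.50 thousand.

$187.50 thousand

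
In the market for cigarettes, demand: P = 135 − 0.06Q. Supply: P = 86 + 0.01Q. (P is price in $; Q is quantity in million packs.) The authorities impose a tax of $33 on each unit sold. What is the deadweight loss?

Competitive equilibrium: 135 − 0.06Q = 86 + 0.01Q → Q* = 700, P* = 93.
With the tax, the buyer price exceeds the seller price by 33: (135 − 0.06Q) − (86 + 0.01Q) = 33 → Q' = 228.5714.
ΔQ = 700 − 228.5714 = 471.4286; the wedge equals the tax, 33.
Deadweight loss = ½ × 471.4286 × 33 = $7778.57 million.

$7778.57 million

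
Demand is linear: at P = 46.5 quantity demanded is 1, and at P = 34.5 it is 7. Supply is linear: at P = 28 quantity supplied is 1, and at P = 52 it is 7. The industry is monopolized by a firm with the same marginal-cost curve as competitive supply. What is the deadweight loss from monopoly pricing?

Demand slope = (34.5 − 46.5)/(7 − 1) = −2, so P = 48.5 − 2Q.
Supply slope = (52 − 28)/(7 − 1) = 4, so P = 24 + 4Q.
Competitive equilibrium: 48.5 − 2Q = 24 + 4Q → Q* = 4.0833, P* = 40.3333.
Marginal revenue: MR = 48.5 − 4Q. Set MR = MC: 48.5 − 4Q = 24 + 4Q → Q_m = 3.0625.
Price P_m = 48.5 − 2·3.0625 = 42.375; MC(Q_m) = 24 + 4·3.0625 = 36.25.
Competitive Q* = 4.0833, so ΔQ = 1.0208; wedge = 42.375 − 36.25 = 6.125.
DWL = ½ × 1.0208 × 6.125 = 3.13.

3.13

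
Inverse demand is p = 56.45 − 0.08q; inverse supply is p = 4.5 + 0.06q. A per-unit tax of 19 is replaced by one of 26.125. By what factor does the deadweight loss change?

Competitive equilibrium: 56.45 − 0.08q = 4.5 + 0.06q → q* = 371.0714, p* = 26.7643.
For a per-unit tax t: Δq = t/0.14, so DWL = ½·t·(t/0.14) = t²/0.28.
At t = 19: DWL = 1289.286. At t = 26.125: DWL = 2437.556.
Ratio = (26.125/19)² = 1.891.

1.891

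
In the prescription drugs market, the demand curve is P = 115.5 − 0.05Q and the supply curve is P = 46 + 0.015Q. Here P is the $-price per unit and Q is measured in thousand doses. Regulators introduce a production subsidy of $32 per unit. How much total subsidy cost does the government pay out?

$49969.23 thousand

Competitive equilibrium: 115.5 − 0.05Q = 46 + 0.015Q → Q* = 1069.2308, P* = 62.0385.
The subsidy lowers effective supply by 32: P = 14 + 0.015Q.
New quantity: 115.5 − 0.05Q = 14 + 0.015Q → Q' = 1561.5385.
Total subsidy cost = 32 × 1561.5385 = $49969.23 thousand.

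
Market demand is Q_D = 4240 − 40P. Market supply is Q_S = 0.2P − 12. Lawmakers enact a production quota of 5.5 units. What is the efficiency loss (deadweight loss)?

In inverse form: demand P = 106 − 0.025Q, supply P = 60 + 5Q.
Competitive equilibrium: 106 − 0.025Q = 60 + 5Q → Q* = 9.1542, P* = 105.7711.
At Q = 5.5: demand price = 106 − 0.025·5.5 = 105.8625; supply price = 60 + 5·5.5 = 87.5.
ΔQ = 9.1542 − 5.5 = 3.6542; wedge = 105.8625 − 87.5 = 18.3625.
Deadweight loss = ½ × 3.6542 × 18.3625 = 33.55.

33.55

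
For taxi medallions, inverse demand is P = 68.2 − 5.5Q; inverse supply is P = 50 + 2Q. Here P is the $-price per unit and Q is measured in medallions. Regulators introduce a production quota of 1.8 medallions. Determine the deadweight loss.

$1.47

Competitive equilibrium: 68.2 − 5.5Q = 50 + 2Q → Q* = 2.4267, P* = 54.8533.
At Q = 1.8: demand price = 68.2 − 5.5·1.8 = 58.3; supply price = 50 + 2·1.8 = 53.6.
ΔQ = 2.4267 − 1.8 = 0.6267; wedge = 58.3 − 53.6 = 4.7.
The triangle = ½ × 0.6267 × 4.7 = $1.47.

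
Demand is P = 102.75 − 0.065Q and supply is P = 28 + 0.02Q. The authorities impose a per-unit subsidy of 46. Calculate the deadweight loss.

Competitive equilibrium: 102.75 − 0.065Q = 28 + 0.02Q → Q* = 879.4118, P* = 45.5882.
The subsidy lowers effective supply by 46: P = 0.02Q − 18.
New quantity: 102.75 − 0.065Q = 0.02Q − 18 → Q' = 1420.5882.
Overproduction ΔQ = 1420.5882 − 879.4118 = 541.1764; wedge = subsidy = 46.
The triangle = ½ × 541.1764 × 46 = 12447.06.

12447.06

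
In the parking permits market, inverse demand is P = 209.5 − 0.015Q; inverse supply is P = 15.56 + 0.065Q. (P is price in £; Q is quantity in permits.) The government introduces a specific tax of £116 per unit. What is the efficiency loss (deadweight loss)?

£84100

Competitive equilibrium: 209.5 − 0.015Q = 15.56 + 0.065Q → Q* = 2424.25, P* = 173.1363.
With the tax, the buyer price exceeds the seller price by 116: (209.5 − 0.015Q) − (15.56 + 0.065Q) = 116 → Q' = 974.25.
ΔQ = 2424.25 − 974.25 = 1450; the wedge equals the tax, 116.
The triangle = ½ × 1450 × 116 = £84100.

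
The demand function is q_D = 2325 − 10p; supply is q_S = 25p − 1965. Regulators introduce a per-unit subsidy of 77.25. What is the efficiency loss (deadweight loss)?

In inverse form: demand p = 232.5 − 0.1q, supply p = 78.6 + 0.04q.
Competitive equilibrium: 232.5 − 0.1q = 78.6 + 0.04q → q* = 1099.2857, p* = 122.5714.
The subsidy lowers effective supply by 77.25: p = 1.35 + 0.04q.
New quantity: 232.5 − 0.1q = 1.35 + 0.04q → q' = 1651.0714.
Overproduction Δq = 1651.0714 − 1099.2857 = 551.7857; wedge = subsidy = 77.25.
The triangle = ½ × 551.7857 × 77.25 = 21312.72.

21312.72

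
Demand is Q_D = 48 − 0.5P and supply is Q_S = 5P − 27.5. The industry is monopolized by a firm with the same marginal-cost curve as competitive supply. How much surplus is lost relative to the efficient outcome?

In inverse form: demand P = 96 − 2Q, supply P = 5.5 + 0.2Q.
Competitive equilibrium: 96 − 2Q = 5.5 + 0.2Q → Q* = 41.1364, P* = 13.7273.
Marginal revenue: MR = 96 − 4Q. Set MR = MC: 96 − 4Q = 5.5 + 0.2Q → Q_m = 21.5476.
Price P_m = 96 − 2·21.5476 = 52.9048; MC(Q_m) = 5.5 + 0.2·21.5476 = 9.8095.
Competitive Q* = 41.1364, so ΔQ = 19.5888; wedge = 52.9048 − 9.8095 = 43.0953.
Deadweight loss = ½ × 19.5888 × 43.0953 = 422.09.

422.09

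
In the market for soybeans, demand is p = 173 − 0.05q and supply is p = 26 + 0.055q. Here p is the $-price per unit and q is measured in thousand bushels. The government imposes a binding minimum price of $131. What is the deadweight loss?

$16464 thousand

Competitive equilibrium: 173 − 0.05q = 26 + 0.055q → q* = 1400, p* = 103.
At the floor p = 131, quantity demanded = (173 − 131)/0.05 = 840.
Sellers' marginal cost at q' = 840: 26 + 0.055·840 = 72.2.
Δq = 1400 − 840 = 560; wedge = 131 − 72.2 = 58.8.
Deadweight loss = ½ × 560 × 58.8 = $16464 thousand.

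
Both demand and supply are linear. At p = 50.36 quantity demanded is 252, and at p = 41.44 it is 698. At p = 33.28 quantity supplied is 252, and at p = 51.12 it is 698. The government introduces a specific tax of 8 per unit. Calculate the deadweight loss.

533.33

Demand slope = (41.44 − 50.36)/(698 − 252) = −0.02, so p = 55.4 − 0.02q.
Supply slope = (51.12 − 33.28)/(698 − 252) = 0.04, so p = 23.2 + 0.04q.
Competitive equilibrium: 55.4 − 0.02q = 23.2 + 0.04q → q* = 536.6667, p* = 44.6667.
With the tax, the buyer price exceeds the seller price by 8: (55.4 − 0.02q) − (23.2 + 0.04q) = 8 → q' = 403.3333.
Δq = 536.6667 − 403.3333 = 133.3334; the wedge equals the tax, 8.
Welfare loss = ½ × 133.3334 × 8 = 533.33.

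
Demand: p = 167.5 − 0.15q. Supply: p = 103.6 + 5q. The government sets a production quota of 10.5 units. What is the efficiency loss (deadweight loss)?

Competitive equilibrium: 167.5 − 0.15q = 103.6 + 5q → q* = 12.4078, p* = 165.6388.
At q = 10.5: demand price = 167.5 − 0.15·10.5 = 165.925; supply price = 103.6 + 5·10.5 = 156.1.
Δq = 12.4078 − 10.5 = 1.9078; wedge = 165.925 − 156.1 = 9.825.
DWL = ½ × 1.9078 × 9.825 = 9.37.

9.37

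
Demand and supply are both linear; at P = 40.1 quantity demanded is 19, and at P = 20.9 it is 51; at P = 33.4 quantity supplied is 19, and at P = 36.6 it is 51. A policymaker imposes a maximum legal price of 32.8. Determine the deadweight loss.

84.86

Demand slope = (20.9 − 40.1)/(51 − 19) = −0.6, so P = 51.5 − 0.6Q.
Supply slope = (36.6 − 33.4)/(51 − 19) = 0.1, so P = 31.5 + 0.1Q.
Competitive equilibrium: 51.5 − 0.6Q = 31.5 + 0.1Q → Q* = 28.5714, P* = 34.3571.
At the ceiling P = 32.8, quantity supplied = (32.8 − 31.5)/0.1 = 13.
Willingness to pay at Q' = 13: 51.5 − 0.6·13 = 43.7.
ΔQ = 28.5714 − 13 = 15.5714; wedge = 43.7 − 32.8 = 10.9.
Welfare loss = ½ × 15.5714 × 10.9 = 84.86.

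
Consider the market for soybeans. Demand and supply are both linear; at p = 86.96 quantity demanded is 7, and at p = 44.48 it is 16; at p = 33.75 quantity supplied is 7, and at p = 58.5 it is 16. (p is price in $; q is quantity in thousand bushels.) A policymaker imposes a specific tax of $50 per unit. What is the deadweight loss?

Demand slope = (44.48 − 86.96)/(16 − 7) = −4.72, so p = 120 − 4.72q.
Supply slope = (58.5 − 33.75)/(16 − 7) = 2.75, so p = 14.5 + 2.75q.
Competitive equilibrium: 120 − 4.72q = 14.5 + 2.75q → q* = 14.1232, p* = 53.3387.
With the tax, the buyer price exceeds the seller price by 50: (120 − 4.72q) − (14.5 + 2.75q) = 50 → q' = 7.4297.
Δq = 14.1232 − 7.4297 = 6.6935; the wedge equals the tax, 50.
DWL = ½ × 6.6935 × 50 = $167.34 thousand.

$167.34 thousand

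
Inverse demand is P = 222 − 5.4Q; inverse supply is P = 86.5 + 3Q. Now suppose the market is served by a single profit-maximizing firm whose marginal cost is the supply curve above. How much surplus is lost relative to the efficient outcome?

167.34

Competitive equilibrium: 222 − 5.4Q = 86.5 + 3Q → Q* = 16.131, P* = 134.8929.
Marginal revenue: MR = 222 − 10.8Q. Set MR = MC: 222 − 10.8Q = 86.5 + 3Q → Q_m = 9.8188.
Price P_m = 222 − 5.4·9.8188 = 168.9785; MC(Q_m) = 86.5 + 3·9.8188 = 115.9564.
Competitive Q* = 16.131, so ΔQ = 6.3122; wedge = 168.9785 − 115.9564 = 53.0221.
Deadweight loss = ½ × 6.3122 × 53.0221 = 167.34.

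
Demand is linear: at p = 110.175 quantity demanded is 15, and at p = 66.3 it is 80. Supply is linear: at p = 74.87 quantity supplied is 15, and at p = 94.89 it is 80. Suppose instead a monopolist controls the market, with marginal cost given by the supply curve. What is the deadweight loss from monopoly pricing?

Demand slope = (66.3 − 110.175)/(80 − 15) = −0.675, so p = 120.3 − 0.675q.
Supply slope = (94.89 − 74.87)/(80 − 15) = 0.308, so p = 70.25 + 0.308q.
Competitive equilibrium: 120.3 − 0.675q = 70.25 + 0.308q → q* = 50.9156, p* = 85.932.
Marginal revenue: MR = 120.3 − 1.35q. Set MR = MC: 120.3 − 1.35q = 70.25 + 0.308q → q_m = 30.187.
Price p_m = 120.3 − 0.675·30.187 = 99.9238; MC(q_m) = 70.25 + 0.308·30.187 = 79.5476.
Competitive q* = 50.9156, so Δq = 20.7286; wedge = 99.9238 − 79.5476 = 20.3762.
DWL = ½ × 20.7286 × 20.3762 = 211.19.

211.19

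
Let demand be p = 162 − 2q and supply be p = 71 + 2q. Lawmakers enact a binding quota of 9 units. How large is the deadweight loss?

Competitive equilibrium: 162 − 2q = 71 + 2q → q* = 22.75, p* = 116.5.
At q = 9: demand price = 162 − 2·9 = 144; supply price = 71 + 2·9 = 89.
Δq = 22.75 − 9 = 13.75; wedge = 144 − 89 = 55.
The triangle = ½ × 13.75 × 55 = 378.125.

378.125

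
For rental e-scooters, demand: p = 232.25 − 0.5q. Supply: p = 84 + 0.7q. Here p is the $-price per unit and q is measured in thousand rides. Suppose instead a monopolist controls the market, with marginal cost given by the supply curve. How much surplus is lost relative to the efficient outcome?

Competitive equilibrium: 232.25 − 0.5q = 84 + 0.7q → q* = 123.5417, p* = 170.4792.
Marginal revenue: MR = 232.25 − q. Set MR = MC: 232.25 − q = 84 + 0.7q → q_m = 87.2059.
Price p_m = 232.25 − 0.5·87.2059 = 188.6471; MC(q_m) = 84 + 0.7·87.2059 = 145.0441.
Competitive q* = 123.5417, so Δq = 36.3358; wedge = 188.6471 − 145.0441 = 43.603.
Welfare loss = ½ × 36.3358 × 43.603 = $792.17 thousand.

$792.17 thousand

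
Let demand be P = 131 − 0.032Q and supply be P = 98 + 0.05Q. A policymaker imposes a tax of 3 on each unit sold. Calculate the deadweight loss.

Competitive equilibrium: 131 − 0.032Q = 98 + 0.05Q → Q* = 402.439, P* = 118.122.
With the tax, the buyer price exceeds the seller price by 3: (131 − 0.032Q) − (98 + 0.05Q) = 3 → Q' = 365.8537.
ΔQ = 402.439 − 365.8537 = 36.5853; the wedge equals the tax, 3.
Deadweight loss = ½ × 36.5853 × 3 = 54.88.

54.88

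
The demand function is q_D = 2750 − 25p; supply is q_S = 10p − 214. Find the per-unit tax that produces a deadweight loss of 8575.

In inverse form: demand p = 110 − 0.04q, supply p = 21.4 + 0.1q.
Competitive equilibrium: 110 − 0.04q = 21.4 + 0.1q → q* = 632.8571, p* = 84.6857.
A tax t gives Δq = t/0.14 and wedge t, so DWL = t²/0.28.
t²/0.28 = 8575 → t² = 2401 → t = 49.

49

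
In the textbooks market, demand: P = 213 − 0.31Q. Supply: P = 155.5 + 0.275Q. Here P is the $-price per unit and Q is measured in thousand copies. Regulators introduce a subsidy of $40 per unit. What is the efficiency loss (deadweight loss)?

$1367.52 thousand

Competitive equilibrium: 213 − 0.31Q = 155.5 + 0.275Q → Q* = 98.2906, P* = 182.5299.
The subsidy lowers effective supply by 40: P = 115.5 + 0.275Q.
New quantity: 213 − 0.31Q = 115.5 + 0.275Q → Q' = 166.6667.
Overproduction ΔQ = 166.6667 − 98.2906 = 68.3761; wedge = subsidy = 40.
DWL = ½ × 68.3761 × 40 = $1367.52 thousand.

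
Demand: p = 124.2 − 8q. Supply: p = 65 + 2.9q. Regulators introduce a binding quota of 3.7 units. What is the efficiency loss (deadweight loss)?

16.33

Competitive equilibrium: 124.2 − 8q = 65 + 2.9q → q* = 5.4312, p* = 80.7505.
At q = 3.7: demand price = 124.2 − 8·3.7 = 94.6; supply price = 65 + 2.9·3.7 = 75.73.
Δq = 5.4312 − 3.7 = 1.7312; wedge = 94.6 − 75.73 = 18.87.
DWL = ½ × 1.7312 × 18.87 = 16.33.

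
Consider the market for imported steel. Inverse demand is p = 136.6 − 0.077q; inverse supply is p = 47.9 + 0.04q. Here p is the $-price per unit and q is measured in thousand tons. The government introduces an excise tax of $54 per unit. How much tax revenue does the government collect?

Competitive equilibrium: 136.6 − 0.077q = 47.9 + 0.04q → q* = 758.1197, p* = 78.2248.
With the tax, the buyer price exceeds the seller price by 54: (136.6 − 0.077q) − (47.9 + 0.04q) = 54 → q' = 296.5812.
Tax revenue = 54 × 296.5812 = $16015.38 thousand.

$16015.38 thousand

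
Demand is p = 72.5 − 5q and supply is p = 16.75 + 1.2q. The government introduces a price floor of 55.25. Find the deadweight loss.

95.21

Competitive equilibrium: 72.5 − 5q = 16.75 + 1.2q → q* = 8.9919, p* = 27.5403.
At the floor p = 55.25, quantity demanded = (72.5 − 55.25)/5 = 3.45.
Sellers' marginal cost at q' = 3.45: 16.75 + 1.2·3.45 = 20.89.
Δq = 8.9919 − 3.45 = 5.5419; wedge = 55.25 − 20.89 = 34.36.
Deadweight loss = ½ × 5.5419 × 34.36 = 95.21.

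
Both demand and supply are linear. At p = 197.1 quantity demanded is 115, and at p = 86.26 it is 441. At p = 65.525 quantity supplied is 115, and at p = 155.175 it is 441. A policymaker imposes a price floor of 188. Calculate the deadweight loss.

10773.49

Demand slope = (86.26 − 197.1)/(441 − 115) = −0.34, so p = 236.2 − 0.34q.
Supply slope = (155.175 − 65.525)/(441 − 115) = 0.275, so p = 33.9 + 0.275q.
Competitive equilibrium: 236.2 − 0.34q = 33.9 + 0.275q → q* = 328.9431, p* = 124.3593.
At the floor p = 188, quantity demanded = (236.2 − 188)/0.34 = 141.7647.
Sellers' marginal cost at q' = 141.7647: 33.9 + 0.275·141.7647 = 72.8853.
Δq = 328.9431 − 141.7647 = 187.1784; wedge = 188 − 72.8853 = 115.1147.
Deadweight loss = ½ × 187.1784 × 115.1147 = 10773.49.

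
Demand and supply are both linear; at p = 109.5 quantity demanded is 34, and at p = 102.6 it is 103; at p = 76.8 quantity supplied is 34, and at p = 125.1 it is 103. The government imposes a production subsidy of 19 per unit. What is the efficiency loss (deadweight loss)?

Demand slope = (102.6 − 109.5)/(103 − 34) = −0.1, so p = 112.9 − 0.1q.
Supply slope = (125.1 − 76.8)/(103 − 34) = 0.7, so p = 53 + 0.7q.
Competitive equilibrium: 112.9 − 0.1q = 53 + 0.7q → q* = 74.875, p* = 105.4125.
The subsidy lowers effective supply by 19: p = 34 + 0.7q.
New quantity: 112.9 − 0.1q = 34 + 0.7q → q' = 98.625.
Overproduction Δq = 98.625 − 74.875 = 23.75; wedge = subsidy = 19.
Welfare loss = ½ × 23.75 × 19 = 225.625.

225.625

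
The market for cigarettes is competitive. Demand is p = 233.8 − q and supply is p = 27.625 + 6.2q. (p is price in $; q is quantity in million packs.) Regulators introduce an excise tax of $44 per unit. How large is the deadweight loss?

$134.44 million

Competitive equilibrium: 233.8 − q = 27.625 + 6.2q → q* = 28.6354, p* = 205.1646.
With the tax, the buyer price exceeds the seller price by 44: (233.8 − q) − (27.625 + 6.2q) = 44 → q' = 22.5243.
Δq = 28.6354 − 22.5243 = 6.1111; the wedge equals the tax, 44.
The triangle = ½ × 6.1111 × 44 = $134.44 million.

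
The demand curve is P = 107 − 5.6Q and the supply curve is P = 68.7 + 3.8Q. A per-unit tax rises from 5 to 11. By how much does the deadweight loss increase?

5.11

Competitive equilibrium: 107 − 5.6Q = 68.7 + 3.8Q → Q* = 4.0745, P* = 84.183.
For a per-unit tax t: ΔQ = t/9.4, so DWL = ½·t·(t/9.4) = t²/18.8.
At t = 5: DWL = 1.33. At t = 11: DWL = 6.436.
Increase = 6.436 − 1.33 = 5.11.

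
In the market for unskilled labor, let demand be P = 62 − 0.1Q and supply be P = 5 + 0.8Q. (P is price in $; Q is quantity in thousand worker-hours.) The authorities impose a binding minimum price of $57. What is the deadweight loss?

Competitive equilibrium: 62 − 0.1Q = 5 + 0.8Q → Q* = 63.3333, P* = 55.6667.
At the floor P = 57, quantity demanded = (62 − 57)/0.1 = 50.
Sellers' marginal cost at Q' = 50: 5 + 0.8·50 = 45.
ΔQ = 63.3333 − 50 = 13.3333; wedge = 57 − 45 = 12.
Deadweight loss = ½ × 13.3333 × 12 = $80 thousand.

$80 thousand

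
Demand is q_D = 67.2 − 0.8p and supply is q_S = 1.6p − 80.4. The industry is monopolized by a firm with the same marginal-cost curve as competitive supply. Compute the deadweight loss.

48.60

In inverse form: demand p = 84 − 1.25q, supply p = 50.25 + 0.625q.
Competitive equilibrium: 84 − 1.25q = 50.25 + 0.625q → q* = 18, p* = 61.5.
Marginal revenue: MR = 84 − 2.5q. Set MR = MC: 84 − 2.5q = 50.25 + 0.625q → q_m = 10.8.
Price p_m = 84 − 1.25·10.8 = 70.5; MC(q_m) = 50.25 + 0.625·10.8 = 57.
Competitive q* = 18, so Δq = 7.2; wedge = 70.5 − 57 = 13.5.
DWL = ½ × 7.2 × 13.5 = 48.60.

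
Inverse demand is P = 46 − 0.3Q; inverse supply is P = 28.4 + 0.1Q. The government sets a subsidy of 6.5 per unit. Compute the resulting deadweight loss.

Competitive equilibrium: 46 − 0.3Q = 28.4 + 0.1Q → Q* = 44, P* = 32.8.
The subsidy lowers effective supply by 6.5: P = 21.9 + 0.1Q.
New quantity: 46 − 0.3Q = 21.9 + 0.1Q → Q' = 60.25.
Overproduction ΔQ = 60.25 − 44 = 16.25; wedge = subsidy = 6.5.
Deadweight loss = ½ × 16.25 × 6.5 = 52.81.

52.81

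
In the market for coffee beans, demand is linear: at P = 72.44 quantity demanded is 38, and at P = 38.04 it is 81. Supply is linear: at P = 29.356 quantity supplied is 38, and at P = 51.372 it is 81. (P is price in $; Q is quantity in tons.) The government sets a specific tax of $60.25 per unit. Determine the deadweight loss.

Demand slope = (38.04 − 72.44)/(81 − 38) = −0.8, so P = 102.84 − 0.8Q.
Supply slope = (51.372 − 29.356)/(81 − 38) = 0.512, so P = 9.9 + 0.512Q.
Competitive equilibrium: 102.84 − 0.8Q = 9.9 + 0.512Q → Q* = 70.8384, P* = 46.1693.
With the tax, the buyer price exceeds the seller price by 60.25: (102.84 − 0.8Q) − (9.9 + 0.512Q) = 60.25 → Q' = 24.9162.
ΔQ = 70.8384 − 24.9162 = 45.9222; the wedge equals the tax, 60.25.
The triangle = ½ × 45.9222 × 60.25 = $1383.41.

$1383.41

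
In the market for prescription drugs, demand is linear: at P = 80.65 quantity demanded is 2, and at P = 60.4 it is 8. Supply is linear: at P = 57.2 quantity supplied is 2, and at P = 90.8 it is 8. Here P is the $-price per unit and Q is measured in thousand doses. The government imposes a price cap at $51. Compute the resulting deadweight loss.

Demand slope = (60.4 − 80.65)/(8 − 2) = −3.375, so P = 87.4 − 3.375Q.
Supply slope = (90.8 − 57.2)/(8 − 2) = 5.6, so P = 46 + 5.6Q.
Competitive equilibrium: 87.4 − 3.375Q = 46 + 5.6Q → Q* = 4.6128, P* = 71.8318.
At the ceiling P = 51, quantity supplied = (51 − 46)/5.6 = 0.8929.
Willingness to pay at Q' = 0.8929: 87.4 − 3.375·0.8929 = 84.3865.
ΔQ = 4.6128 − 0.8929 = 3.7199; wedge = 84.3865 − 51 = 33.3865.
Deadweight loss = ½ × 3.7199 × 33.3865 = $62.10 thousand.

$62.10 thousand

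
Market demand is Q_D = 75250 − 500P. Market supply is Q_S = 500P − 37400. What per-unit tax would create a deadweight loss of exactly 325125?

In inverse form: demand P = 150.5 − 0.002Q, supply P = 74.8 + 0.002Q.
Competitive equilibrium: 150.5 − 0.002Q = 74.8 + 0.002Q → Q* = 18925, P* = 112.65.
A tax t gives ΔQ = t/0.004 and wedge t, so DWL = t²/0.008.
t²/0.008 = 325125 → t² = 2601 → t = 51.

51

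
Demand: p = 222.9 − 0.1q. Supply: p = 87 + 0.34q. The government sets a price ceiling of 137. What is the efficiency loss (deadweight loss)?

Competitive equilibrium: 222.9 − 0.1q = 87 + 0.34q → q* = 308.86364, p* = 192.01364.
At the ceiling p = 137, quantity supplied = (137 − 87)/0.34 = 147.05882.
Willingness to pay at q' = 147.05882: 222.9 − 0.1·147.05882 = 208.19412.
Δq = 308.86364 − 147.05882 = 161.80482; wedge = 208.19412 − 137 = 71.19412.
Deadweight loss = ½ × 161.80482 × 71.19412 = 5759.78.

5759.78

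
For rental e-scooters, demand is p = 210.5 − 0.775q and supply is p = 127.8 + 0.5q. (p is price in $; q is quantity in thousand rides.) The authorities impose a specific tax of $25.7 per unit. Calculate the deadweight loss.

Competitive equilibrium: 210.5 − 0.775q = 127.8 + 0.5q → q* = 64.86275, p* = 160.23137.
With the tax, the buyer price exceeds the seller price by 25.7: (210.5 − 0.775q) − (127.8 + 0.5q) = 25.7 → q' = 44.70588.
Δq = 64.86275 − 44.70588 = 20.15687; the wedge equals the tax, 25.7.
DWL = ½ × 20.15687 × 25.7 = $259.02 thousand.

$259.02 thousand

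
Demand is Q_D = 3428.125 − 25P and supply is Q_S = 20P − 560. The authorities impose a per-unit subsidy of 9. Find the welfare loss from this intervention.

In inverse form: demand P = 137.125 − 0.04Q, supply P = 28 + 0.05Q.
Competitive equilibrium: 137.125 − 0.04Q = 28 + 0.05Q → Q* = 1212.5, P* = 88.625.
The subsidy lowers effective supply by 9: P = 19 + 0.05Q.
New quantity: 137.125 − 0.04Q = 19 + 0.05Q → Q' = 1312.5.
Overproduction ΔQ = 1312.5 − 1212.5 = 100; wedge = subsidy = 9.
DWL = ½ × 100 × 9 = 450.

450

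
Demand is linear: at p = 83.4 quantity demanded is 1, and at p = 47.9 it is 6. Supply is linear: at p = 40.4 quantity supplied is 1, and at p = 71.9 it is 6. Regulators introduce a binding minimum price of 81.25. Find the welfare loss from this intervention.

56.59

Demand slope = (47.9 − 83.4)/(6 − 1) = −7.1, so p = 90.5 − 7.1q.
Supply slope = (71.9 − 40.4)/(6 − 1) = 6.3, so p = 34.1 + 6.3q.
Competitive equilibrium: 90.5 − 7.1q = 34.1 + 6.3q → q* = 4.209, p* = 60.6164.
At the floor p = 81.25, quantity demanded = (90.5 − 81.25)/7.1 = 1.3028.
Sellers' marginal cost at q' = 1.3028: 34.1 + 6.3·1.3028 = 42.3076.
Δq = 4.209 − 1.3028 = 2.9062; wedge = 81.25 − 42.3076 = 38.9424.
DWL = ½ × 2.9062 × 38.9424 = 56.59.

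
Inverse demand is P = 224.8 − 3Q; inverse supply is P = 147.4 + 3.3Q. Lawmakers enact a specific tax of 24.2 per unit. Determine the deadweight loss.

Competitive equilibrium: 224.8 − 3Q = 147.4 + 3.3Q → Q* = 12.2857, P* = 187.9429.
With the tax, the buyer price exceeds the seller price by 24.2: (224.8 − 3Q) − (147.4 + 3.3Q) = 24.2 → Q' = 8.4444.
ΔQ = 12.2857 − 8.4444 = 3.8413; the wedge equals the tax, 24.2.
DWL = ½ × 3.8413 × 24.2 = 46.48.

46.48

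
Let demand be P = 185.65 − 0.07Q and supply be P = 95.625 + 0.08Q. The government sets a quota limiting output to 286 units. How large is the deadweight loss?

Competitive equilibrium: 185.65 − 0.07Q = 95.625 + 0.08Q → Q* = 600.1667, P* = 143.6383.
At Q = 286: demand price = 185.65 − 0.07·286 = 165.63; supply price = 95.625 + 0.08·286 = 118.505.
ΔQ = 600.1667 − 286 = 314.1667; wedge = 165.63 − 118.505 = 47.125.
Deadweight loss = ½ × 314.1667 × 47.125 = 7402.55.

7402.55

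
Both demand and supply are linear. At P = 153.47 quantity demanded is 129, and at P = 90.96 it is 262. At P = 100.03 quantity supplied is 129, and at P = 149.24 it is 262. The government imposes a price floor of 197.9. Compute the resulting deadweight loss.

10504.93

Demand slope = (90.96 − 153.47)/(262 − 129) = −0.47, so P = 214.1 − 0.47Q.
Supply slope = (149.24 − 100.03)/(262 − 129) = 0.37, so P = 52.3 + 0.37Q.
Competitive equilibrium: 214.1 − 0.47Q = 52.3 + 0.37Q → Q* = 192.61905, P* = 123.56905.
At the floor P = 197.9, quantity demanded = (214.1 − 197.9)/0.47 = 34.46809.
Sellers' marginal cost at Q' = 34.46809: 52.3 + 0.37·34.46809 = 65.05319.
ΔQ = 192.61905 − 34.46809 = 158.15096; wedge = 197.9 − 65.05319 = 132.84681.
Deadweight loss = ½ × 158.15096 × 132.84681 = 10504.93.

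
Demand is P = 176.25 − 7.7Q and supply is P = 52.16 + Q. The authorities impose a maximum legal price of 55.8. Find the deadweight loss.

490.91

Competitive equilibrium: 176.25 − 7.7Q = 52.16 + Q → Q* = 14.2632, P* = 66.4232.
At the ceiling P = 55.8, quantity supplied = (55.8 − 52.16)/1 = 3.64.
Willingness to pay at Q' = 3.64: 176.25 − 7.7·3.64 = 148.222.
ΔQ = 14.2632 − 3.64 = 10.6232; wedge = 148.222 − 55.8 = 92.422.
DWL = ½ × 10.6232 × 92.422 = 490.91.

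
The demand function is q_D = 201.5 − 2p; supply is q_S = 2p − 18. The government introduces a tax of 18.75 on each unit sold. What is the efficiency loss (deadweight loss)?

175.78

In inverse form: demand p = 100.75 − 0.5q, supply p = 9 + 0.5q.
Competitive equilibrium: 100.75 − 0.5q = 9 + 0.5q → q* = 91.75, p* = 54.875.
With the tax, the buyer price exceeds the seller price by 18.75: (100.75 − 0.5q) − (9 + 0.5q) = 18.75 → q' = 73.
Δq = 91.75 − 73 = 18.75; the wedge equals the tax, 18.75.
Welfare loss = ½ × 18.75 × 18.75 = 175.78.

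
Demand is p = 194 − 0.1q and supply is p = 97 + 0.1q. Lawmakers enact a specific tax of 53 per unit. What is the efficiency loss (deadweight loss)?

Competitive equilibrium: 194 − 0.1q = 97 + 0.1q → q* = 485, p* = 145.5.
With the tax, the buyer price exceeds the seller price by 53: (194 − 0.1q) − (97 + 0.1q) = 53 → q' = 220.
Δq = 485 − 220 = 265; the wedge equals the tax, 53.
DWL = ½ × 265 × 53 = 7022.50.

7022.50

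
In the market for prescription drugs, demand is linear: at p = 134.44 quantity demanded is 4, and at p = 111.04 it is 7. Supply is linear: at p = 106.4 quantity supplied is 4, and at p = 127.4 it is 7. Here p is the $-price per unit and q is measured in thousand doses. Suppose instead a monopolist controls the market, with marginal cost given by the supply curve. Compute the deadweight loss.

Demand slope = (111.04 − 134.44)/(7 − 4) = −7.8, so p = 165.64 − 7.8q.
Supply slope = (127.4 − 106.4)/(7 − 4) = 7, so p = 78.4 + 7q.
Competitive equilibrium: 165.64 − 7.8q = 78.4 + 7q → q* = 5.8946, p* = 119.6622.
Marginal revenue: MR = 165.64 − 15.6q. Set MR = MC: 165.64 − 15.6q = 78.4 + 7q → q_m = 3.8602.
Price p_m = 165.64 − 7.8·3.8602 = 135.5304; MC(q_m) = 78.4 + 7·3.8602 = 105.4214.
Competitive q* = 5.8946, so Δq = 2.0344; wedge = 135.5304 − 105.4214 = 30.109.
DWL = ½ × 2.0344 × 30.109 = $30.63 thousand.

$30.63 thousand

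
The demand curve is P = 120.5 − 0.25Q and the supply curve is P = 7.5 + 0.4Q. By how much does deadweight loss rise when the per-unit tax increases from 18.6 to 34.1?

628.35

Competitive equilibrium: 120.5 − 0.25Q = 7.5 + 0.4Q → Q* = 173.8462, P* = 77.0385.
For a per-unit tax t: ΔQ = t/0.65, so DWL = ½·t·(t/0.65) = t²/1.3.
At t = 18.6: DWL = 266.123. At t = 34.1: DWL = 894.469.
Increase = 894.469 − 266.123 = 628.35.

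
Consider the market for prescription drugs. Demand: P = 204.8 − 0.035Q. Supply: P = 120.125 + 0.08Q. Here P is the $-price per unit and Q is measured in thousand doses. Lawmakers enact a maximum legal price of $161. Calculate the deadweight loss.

$2920.44 thousand

Competitive equilibrium: 204.8 − 0.035Q = 120.125 + 0.08Q → Q* = 736.3043, P* = 179.0293.
At the ceiling P = 161, quantity supplied = (161 − 120.125)/0.08 = 510.9375.
Willingness to pay at Q' = 510.9375: 204.8 − 0.035·510.9375 = 186.9172.
ΔQ = 736.3043 − 510.9375 = 225.3668; wedge = 186.9172 − 161 = 25.9172.
Deadweight loss = ½ × 225.3668 × 25.9172 = $2920.44 thousand.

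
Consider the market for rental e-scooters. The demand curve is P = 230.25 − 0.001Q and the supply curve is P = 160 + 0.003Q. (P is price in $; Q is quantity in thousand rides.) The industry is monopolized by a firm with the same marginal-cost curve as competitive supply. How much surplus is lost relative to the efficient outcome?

$24675.31 thousand

Competitive equilibrium: 230.25 − 0.001Q = 160 + 0.003Q → Q* = 17562.5, P* = 212.6875.
Marginal revenue: MR = 230.25 − 0.002Q. Set MR = MC: 230.25 − 0.002Q = 160 + 0.003Q → Q_m = 14050.
Price P_m = 230.25 − 0.001·14050 = 216.2; MC(Q_m) = 160 + 0.003·14050 = 202.15.
Competitive Q* = 17562.5, so ΔQ = 3512.5; wedge = 216.2 − 202.15 = 14.05.
DWL = ½ × 3512.5 × 14.05 = $24675.31 thousand.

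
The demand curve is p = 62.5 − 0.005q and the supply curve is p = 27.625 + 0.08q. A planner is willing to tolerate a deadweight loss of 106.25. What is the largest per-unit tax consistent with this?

Competitive equilibrium: 62.5 − 0.005q = 27.625 + 0.08q → q* = 410.2941, p* = 60.4485.
A tax t gives Δq = t/0.085 and wedge t, so DWL = t²/0.17.
t²/0.17 = 106.25 → t² = 18.0625 → t = 4.25.

4.25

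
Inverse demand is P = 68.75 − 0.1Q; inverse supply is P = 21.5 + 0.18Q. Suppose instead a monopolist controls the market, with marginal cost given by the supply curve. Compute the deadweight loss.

Competitive equilibrium: 68.75 − 0.1Q = 21.5 + 0.18Q → Q* = 168.75, P* = 51.875.
Marginal revenue: MR = 68.75 − 0.2Q. Set MR = MC: 68.75 − 0.2Q = 21.5 + 0.18Q → Q_m = 124.3421.
Price P_m = 68.75 − 0.1·124.3421 = 56.3158; MC(Q_m) = 21.5 + 0.18·124.3421 = 43.8816.
Competitive Q* = 168.75, so ΔQ = 44.4079; wedge = 56.3158 − 43.8816 = 12.4342.
Deadweight loss = ½ × 44.4079 × 12.4342 = 276.09.

276.09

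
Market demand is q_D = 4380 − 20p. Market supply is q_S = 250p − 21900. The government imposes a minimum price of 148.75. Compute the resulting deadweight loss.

In inverse form: demand p = 219 − 0.05q, supply p = 87.6 + 0.004q.
Competitive equilibrium: 219 − 0.05q = 87.6 + 0.004q → q* = 2433.33333, p* = 97.33333.
At the floor p = 148.75, quantity demanded = (219 − 148.75)/0.05 = 1405.
Sellers' marginal cost at q' = 1405: 87.6 + 0.004·1405 = 93.22.
Δq = 2433.33333 − 1405 = 1028.33333; wedge = 148.75 − 93.22 = 55.53.
DWL = ½ × 1028.33333 × 55.53 = 28551.675.

28551.675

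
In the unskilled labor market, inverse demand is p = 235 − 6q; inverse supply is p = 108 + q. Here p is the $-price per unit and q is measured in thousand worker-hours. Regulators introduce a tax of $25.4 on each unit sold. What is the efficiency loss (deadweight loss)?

Competitive equilibrium: 235 − 6q = 108 + q → q* = 18.1429, p* = 126.1429.
With the tax, the buyer price exceeds the seller price by 25.4: (235 − 6q) − (108 + q) = 25.4 → q' = 14.5143.
Δq = 18.1429 − 14.5143 = 3.6286; the wedge equals the tax, 25.4.
The triangle = ½ × 3.6286 × 25.4 = $46.08 thousand.

$46.08 thousand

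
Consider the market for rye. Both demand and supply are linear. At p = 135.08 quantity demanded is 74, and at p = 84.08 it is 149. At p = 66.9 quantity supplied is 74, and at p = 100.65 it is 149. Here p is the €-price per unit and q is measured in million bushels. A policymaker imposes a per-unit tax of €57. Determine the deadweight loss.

Demand slope = (84.08 − 135.08)/(149 − 74) = −0.68, so p = 185.4 − 0.68q.
Supply slope = (100.65 − 66.9)/(149 − 74) = 0.45, so p = 33.6 + 0.45q.
Competitive equilibrium: 185.4 − 0.68q = 33.6 + 0.45q → q* = 134.3363, p* = 94.0513.
With the tax, the buyer price exceeds the seller price by 57: (185.4 − 0.68q) − (33.6 + 0.45q) = 57 → q' = 83.8938.
Δq = 134.3363 − 83.8938 = 50.4425; the wedge equals the tax, 57.
DWL = ½ × 50.4425 × 57 = €1437.61 million.

€1437.61 million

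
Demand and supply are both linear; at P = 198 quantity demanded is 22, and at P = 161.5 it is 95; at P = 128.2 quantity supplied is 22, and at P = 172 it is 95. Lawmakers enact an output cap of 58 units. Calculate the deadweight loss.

414.56

Demand slope = (161.5 − 198)/(95 − 22) = −0.5, so P = 209 − 0.5Q.
Supply slope = (172 − 128.2)/(95 − 22) = 0.6, so P = 115 + 0.6Q.
Competitive equilibrium: 209 − 0.5Q = 115 + 0.6Q → Q* = 85.4545, P* = 166.2727.
At Q = 58: demand price = 209 − 0.5·58 = 180; supply price = 115 + 0.6·58 = 149.8.
ΔQ = 85.4545 − 58 = 27.4545; wedge = 180 − 149.8 = 30.2.
The triangle = ½ × 27.4545 × 30.2 = 414.56.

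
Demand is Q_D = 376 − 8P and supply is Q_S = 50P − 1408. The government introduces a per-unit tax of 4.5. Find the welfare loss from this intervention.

69.83

In inverse form: demand P = 47 − 0.125Q, supply P = 28.16 + 0.02Q.
Competitive equilibrium: 47 − 0.125Q = 28.16 + 0.02Q → Q* = 129.931, P* = 30.7586.
With the tax, the buyer price exceeds the seller price by 4.5: (47 − 0.125Q) − (28.16 + 0.02Q) = 4.5 → Q' = 98.8966.
ΔQ = 129.931 − 98.8966 = 31.0344; the wedge equals the tax, 4.5.
The triangle = ½ × 31.0344 × 4.5 = 69.83.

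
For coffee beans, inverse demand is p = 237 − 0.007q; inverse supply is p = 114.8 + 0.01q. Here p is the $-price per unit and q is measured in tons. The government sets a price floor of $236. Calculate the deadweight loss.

$421917.50

Competitive equilibrium: 237 − 0.007q = 114.8 + 0.01q → q* = 7188.235294, p* = 186.682353.
At the floor p = 236, quantity demanded = (237 − 236)/0.007 = 142.857143.
Sellers' marginal cost at q' = 142.857143: 114.8 + 0.01·142.857143 = 116.228571.
Δq = 7188.235294 − 142.857143 = 7045.378151; wedge = 236 − 116.228571 = 119.771429.
DWL = ½ × 7045.378151 × 119.771429 = $421917.50.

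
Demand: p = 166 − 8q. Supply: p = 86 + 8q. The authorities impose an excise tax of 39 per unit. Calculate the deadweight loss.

47.53

Competitive equilibrium: 166 − 8q = 86 + 8q → q* = 5, p* = 126.
With the tax, the buyer price exceeds the seller price by 39: (166 − 8q) − (86 + 8q) = 39 → q' = 2.5625.
Δq = 5 − 2.5625 = 2.4375; the wedge equals the tax, 39.
Deadweight loss = ½ × 2.4375 × 39 = 47.53.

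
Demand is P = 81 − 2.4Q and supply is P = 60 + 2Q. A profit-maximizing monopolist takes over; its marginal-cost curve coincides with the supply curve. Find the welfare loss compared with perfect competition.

6.24

Competitive equilibrium: 81 − 2.4Q = 60 + 2Q → Q* = 4.7727, P* = 69.5455.
Marginal revenue: MR = 81 − 4.8Q. Set MR = MC: 81 − 4.8Q = 60 + 2Q → Q_m = 3.0882.
Price P_m = 81 − 2.4·3.0882 = 73.5883; MC(Q_m) = 60 + 2·3.0882 = 66.1764.
Competitive Q* = 4.7727, so ΔQ = 1.6845; wedge = 73.5883 − 66.1764 = 7.4119.
Deadweight loss = ½ × 1.6845 × 7.4119 = 6.24.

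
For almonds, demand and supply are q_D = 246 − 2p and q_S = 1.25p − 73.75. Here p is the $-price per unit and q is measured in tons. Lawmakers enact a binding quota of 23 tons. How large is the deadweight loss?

In inverse form: demand p = 123 − 0.5q, supply p = 59 + 0.8q.
Competitive equilibrium: 123 − 0.5q = 59 + 0.8q → q* = 49.23077, p* = 98.38462.
At q = 23: demand price = 123 − 0.5·23 = 111.5; supply price = 59 + 0.8·23 = 77.4.
Δq = 49.23077 − 23 = 26.23077; wedge = 111.5 − 77.4 = 34.1.
DWL = ½ × 26.23077 × 34.1 = $447.23.

$447.23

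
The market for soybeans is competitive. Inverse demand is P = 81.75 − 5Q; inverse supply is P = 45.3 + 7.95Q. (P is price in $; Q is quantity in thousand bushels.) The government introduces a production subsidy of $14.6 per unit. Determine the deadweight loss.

$8.23 thousand

Competitive equilibrium: 81.75 − 5Q = 45.3 + 7.95Q → Q* = 2.8147, P* = 67.6766.
The subsidy lowers effective supply by 14.6: P = 30.7 + 7.95Q.
New quantity: 81.75 − 5Q = 30.7 + 7.95Q → Q' = 3.9421.
Overproduction ΔQ = 3.9421 − 2.8147 = 1.1274; wedge = subsidy = 14.6.
DWL = ½ × 1.1274 × 14.6 = $8.23 thousand.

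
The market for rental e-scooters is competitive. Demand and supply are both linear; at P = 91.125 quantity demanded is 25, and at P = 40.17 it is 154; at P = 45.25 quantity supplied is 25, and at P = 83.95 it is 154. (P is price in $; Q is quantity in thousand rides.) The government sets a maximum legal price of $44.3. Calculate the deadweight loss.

Demand slope = (40.17 − 91.125)/(154 − 25) = −0.395, so P = 101 − 0.395Q.
Supply slope = (83.95 − 45.25)/(154 − 25) = 0.3, so P = 37.75 + 0.3Q.
Competitive equilibrium: 101 − 0.395Q = 37.75 + 0.3Q → Q* = 91.0072, P* = 65.0522.
At the ceiling P = 44.3, quantity supplied = (44.3 − 37.75)/0.3 = 21.8333.
Willingness to pay at Q' = 21.8333: 101 − 0.395·21.8333 = 92.3758.
ΔQ = 91.0072 − 21.8333 = 69.1739; wedge = 92.3758 − 44.3 = 48.0758.
Deadweight loss = ½ × 69.1739 × 48.0758 = $1662.80 thousand.

$1662.80 thousand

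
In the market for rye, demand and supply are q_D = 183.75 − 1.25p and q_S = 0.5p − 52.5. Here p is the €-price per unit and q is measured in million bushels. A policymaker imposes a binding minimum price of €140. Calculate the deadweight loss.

In inverse form: demand p = 147 − 0.8q, supply p = 105 + 2q.
Competitive equilibrium: 147 − 0.8q = 105 + 2q → q* = 15, p* = 135.
At the floor p = 140, quantity demanded = (147 − 140)/0.8 = 8.75.
Sellers' marginal cost at q' = 8.75: 105 + 2·8.75 = 122.5.
Δq = 15 − 8.75 = 6.25; wedge = 140 − 122.5 = 17.5.
DWL = ½ × 6.25 × 17.5 = €54.69 million.

€54.69 million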